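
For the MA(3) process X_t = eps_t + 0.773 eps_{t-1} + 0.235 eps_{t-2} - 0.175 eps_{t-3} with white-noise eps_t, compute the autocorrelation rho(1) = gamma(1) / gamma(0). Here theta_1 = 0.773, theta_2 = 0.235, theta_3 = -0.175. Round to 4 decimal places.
\rho(1) = 0.5427

For an MA(q) process with theta_0 = 1, the autocovariance is
  gamma(k) = sigma^2 * sum_{i=0..q-k} theta_i * theta_{i+k},
and rho(k) = gamma(k) / gamma(0). Sigma^2 cancels.
  numerator   = (1)*(0.773) + (0.773)*(0.235) + (0.235)*(-0.175) = 0.91353.
  denominator = (1)^2 + (0.773)^2 + (0.235)^2 + (-0.175)^2 = 1.683379.
  rho(1) = 0.91353 / 1.683379 = 0.5427.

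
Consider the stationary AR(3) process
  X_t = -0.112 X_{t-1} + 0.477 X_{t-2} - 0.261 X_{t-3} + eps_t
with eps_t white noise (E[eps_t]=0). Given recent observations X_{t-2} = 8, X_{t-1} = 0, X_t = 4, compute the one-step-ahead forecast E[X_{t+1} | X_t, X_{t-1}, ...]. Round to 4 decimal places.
E[X_{t+1} \mid \mathcal F_t] = -2.5360

For an AR(p) model X_t = c + sum_i phi_i X_{t-i} + eps_t, the
one-step-ahead conditional mean is
  E[X_{t+1} | X_t, ...] = c + sum_i phi_i X_{t+1-i}.
Substitute known values:
  E[X_{t+1} | ...] = (-0.112) * (4) + (0.477) * (0) + (-0.261) * (8)
                   = -2.5360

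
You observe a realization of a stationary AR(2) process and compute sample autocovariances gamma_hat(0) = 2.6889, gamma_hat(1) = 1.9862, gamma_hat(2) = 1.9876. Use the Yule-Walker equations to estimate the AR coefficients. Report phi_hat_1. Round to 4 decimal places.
\hat\phi_{1} = 0.4240

The Yule-Walker equations for an AR(p) process read, in matrix form,
  Gamma_p phi = r_p,   with   (Gamma_p)_{ij} = gamma(|i - j|),
                       (r_p)_i = gamma(i),   i,j = 1..p.
Substitute the sample gammas (Toeplitz matrix and right-hand side of size 2):
  Gamma_p = [[2.6889, 1.9862], [1.9862, 2.6889]]
  r_p     = [1.9862, 1.9876]
Written out:
  2.6889 phi_1 + 1.9862 phi_2 = 1.9862
  1.9862 phi_1 + 2.6889 phi_2 = 1.9876
Solve by Cramer's rule:
  det = gamma(0)^2 - gamma(1)^2 = (2.6889)^2 - (1.9862)^2 = 7.23018321 - 3.94499044 = 3.28519277
  phi_hat_1 = [gamma(1) gamma(0) - gamma(1) gamma(2)] / det = [(1.9862)(2.6889) - (1.9862)(1.9876)] / 3.28519277 = 1.39292206 / 3.28519277 = 0.424
  phi_hat_2 = [gamma(0) gamma(2) - gamma(1)^2] / det = [(2.6889)(1.9876) - (1.9862)^2] / 3.28519277 = 1.3994672 / 3.28519277 = 0.426
So phi_hat = [0.4240, 0.4260].
Therefore phi_hat_1 = 0.4240.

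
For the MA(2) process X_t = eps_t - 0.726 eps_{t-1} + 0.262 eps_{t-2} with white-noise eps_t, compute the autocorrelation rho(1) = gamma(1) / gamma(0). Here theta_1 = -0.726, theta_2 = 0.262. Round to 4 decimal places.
\rho(1) = -0.5742

For an MA(q) process with theta_0 = 1, the autocovariance is
  gamma(k) = sigma^2 * sum_{i=0..q-k} theta_i * theta_{i+k},
and rho(k) = gamma(k) / gamma(0). Sigma^2 cancels.
  numerator   = (1)*(-0.726) + (-0.726)*(0.262) = -0.916212.
  denominator = (1)^2 + (-0.726)^2 + (0.262)^2 = 1.59572.
  rho(1) = -0.916212 / 1.59572 = -0.5742.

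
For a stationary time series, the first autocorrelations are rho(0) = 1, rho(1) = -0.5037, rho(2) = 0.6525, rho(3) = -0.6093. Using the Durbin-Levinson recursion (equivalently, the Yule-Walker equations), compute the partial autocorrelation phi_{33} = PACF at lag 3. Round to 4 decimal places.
\phi_{33} = -0.3509

The PACF at lag k is phi_{kk}, the last component of the solution
to the Yule-Walker system G_k phi = r_k where
  (G_k)_{ij} = rho(|i - j|), (r_k)_i = rho(i), i,j = 1..k.
Equivalently, Durbin-Levinson gives phi_{kk} iteratively:
  phi_{11} = rho(1)
  phi_{kk} = [rho(k) - sum_{j=1..k-1} phi_{k-1,j} rho(k-j)]
            / [1 - sum_{j=1..k-1} phi_{k-1,j} rho(j)],
  phi_{k,j} = phi_{k-1,j} - phi_{kk} phi_{k-1,k-j},  j = 1..k-1.
Step k = 1:
  phi_11 = rho(1) = -0.5037.
Step k = 2:
  phi_22 = [rho(2) - phi_11 rho(1)] / [1 - phi_11 rho(1)] = [0.6525 - (-0.5037)(-0.5037)] / [1 - (-0.5037)(-0.5037)]
         = 0.39878631 / 0.74628631 = 0.534361.
  Update: phi_21 = phi_11 - phi_22 phi_11 = -0.5037 - (0.534361)(-0.5037) = -0.234542.
Step k = 3:
  phi_33 = [rho(3) - phi_21 rho(2) - phi_22 rho(1)] / [1 - phi_21 rho(1) - phi_22 rho(2)]
    numerator   = -0.6093 - (-0.234542)(0.6525) - (0.534361)(-0.5037) = -0.18710347
    denominator = 1 - (-0.234542)(-0.5037) - (0.534361)(0.6525) = 0.53319045
  phi_33 = -0.18710347 / 0.53319045 = -0.3509.
Therefore phi_{33} = -0.3509.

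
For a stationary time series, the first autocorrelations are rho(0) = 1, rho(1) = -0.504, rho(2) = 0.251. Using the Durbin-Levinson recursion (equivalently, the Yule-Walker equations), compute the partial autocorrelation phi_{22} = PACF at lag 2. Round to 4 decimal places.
\phi_{22} = -0.0040

The PACF at lag k is phi_{kk}, the last component of the solution
to the Yule-Walker system G_k phi = r_k where
  (G_k)_{ij} = rho(|i - j|), (r_k)_i = rho(i), i,j = 1..k.
Equivalently, Durbin-Levinson gives phi_{kk} iteratively:
  phi_{11} = rho(1)
  phi_{kk} = [rho(k) - sum_{j=1..k-1} phi_{k-1,j} rho(k-j)]
            / [1 - sum_{j=1..k-1} phi_{k-1,j} rho(j)],
  phi_{k,j} = phi_{k-1,j} - phi_{kk} phi_{k-1,k-j},  j = 1..k-1.
Step k = 1:
  phi_11 = rho(1) = -0.504.
Step k = 2:
  phi_22 = [rho(2) - phi_11 rho(1)] / [1 - phi_11 rho(1)] = [0.251 - (-0.504)(-0.504)] / [1 - (-0.504)(-0.504)]
         = -0.003016 / 0.745984 = -0.004.
Therefore phi_{22} = -0.0040.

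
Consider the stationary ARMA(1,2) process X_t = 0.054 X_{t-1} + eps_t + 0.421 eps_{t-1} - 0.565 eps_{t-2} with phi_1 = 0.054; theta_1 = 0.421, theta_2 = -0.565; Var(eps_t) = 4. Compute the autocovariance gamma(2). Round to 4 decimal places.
\gamma(2) = -2.2093

Multiply the model equation by X_{t-k} and take expectations. With theta_0 = psi_0 = 1 and psi_j the MA(infinity) weights, this gives
  gamma(k) - sum_i phi_i gamma(k-i) = c_k,
  c_k = sigma^2 * sum_{j=k..q} theta_j psi_{j-k}   (c_k = 0 for k > q),
using gamma(-m) = gamma(m).
psi-weights needed (psi_j = theta_j + sum_i phi_i psi_{j-i}):
  psi_1 = theta_1 + phi_1 = 0.421 + (0.054) = 0.475
  psi_2 = theta_2 + phi_1 psi_1 = -0.565 + (0.054)(0.475) = -0.53935
Right-hand sides:
  c_0 = sigma^2 (1 + theta_1 psi_1 + theta_2 psi_2) = 4 * (1 + (0.421)(0.475) + (-0.565)(-0.53935)) = 4 * 1.504708 = 6.018831
  c_1 = sigma^2 (theta_1 + theta_2 psi_1) = 4 * (0.421 + (-0.565)(0.475)) = 0.6105
  c_2 = sigma^2 theta_2 = 4 * (-0.565) = -2.26
Equations for k = 0 and k = 1 (AR order 1):
  gamma(0) = phi_1 gamma(1) + c_0
  gamma(1) = phi_1 gamma(0) + c_1
Substituting the second into the first: gamma(0) (1 - phi_1^2) = c_0 + phi_1 c_1, so
  gamma(0) = (c_0 + phi_1 c_1) / (1 - phi_1^2) = (6.018831 + (0.054)(0.6105)) / (1 - (0.054)^2) = 6.051798 / 0.997084 = 6.069497.
  gamma(1) = phi_1 gamma(0) + c_1 = (0.054)(6.069497) + (0.6105) = 0.938253.
For k = 2: gamma(2) = phi_1 gamma(1) + c_2
  = (0.054)(0.938253) + (-2.26) = -2.209334.
Therefore gamma(2) = -2.2093 (to 4 decimal places).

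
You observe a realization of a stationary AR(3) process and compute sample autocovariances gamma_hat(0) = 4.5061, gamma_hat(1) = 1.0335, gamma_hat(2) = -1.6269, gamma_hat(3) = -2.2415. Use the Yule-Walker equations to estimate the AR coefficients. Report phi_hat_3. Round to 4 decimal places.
\hat\phi_{3} = -0.3630

The Yule-Walker equations for an AR(p) process read, in matrix form,
  Gamma_p phi = r_p,   with   (Gamma_p)_{ij} = gamma(|i - j|),
                       (r_p)_i = gamma(i),   i,j = 1..p.
Substitute the sample gammas (Toeplitz matrix and right-hand side of size 3):
  Gamma_p = [[4.5061, 1.0335, -1.6269], [1.0335, 4.5061, 1.0335], [-1.6269, 1.0335, 4.5061]]
  r_p     = [1.0335, -1.6269, -2.2415]
Written out (R1..R3):
  (R1) 4.5061 phi_1 + 1.0335 phi_2 - 1.6269 phi_3 = 1.0335
  (R2) 1.0335 phi_1 + 4.5061 phi_2 + 1.0335 phi_3 = -1.6269
  (R3) -1.6269 phi_1 + 1.0335 phi_2 + 4.5061 phi_3 = -2.2415
Gaussian elimination:
  R2 <- R2 - (1.0335/4.5061) R1 = R2 - (0.229356) R1:  4.269061 phi_2 + 1.406639 phi_3 = -1.863939
  R3 <- R3 - (-1.6269/4.5061) R1 = R3 - (-0.361044) R1:  1.406639 phi_2 + 3.918718 phi_3 = -1.868361
  R3 <- R3 - (1.406639/4.269061) R2 = R3 - (0.329496) R2:  3.455236 phi_3 = -1.2542
Back-substitution:
  phi_hat_3 = -1.2542 / 3.455236 = -0.362985
  phi_hat_2 = (-1.863939 - (1.406639)(-0.362985)) / 4.269061 = -0.317013
  phi_hat_1 = (1.0335 - (1.0335)(-0.317013) - (-1.6269)(-0.362985)) / 4.5061 = 0.171011
So phi_hat = [0.1710, -0.3170, -0.3630].
Therefore phi_hat_3 = -0.3630.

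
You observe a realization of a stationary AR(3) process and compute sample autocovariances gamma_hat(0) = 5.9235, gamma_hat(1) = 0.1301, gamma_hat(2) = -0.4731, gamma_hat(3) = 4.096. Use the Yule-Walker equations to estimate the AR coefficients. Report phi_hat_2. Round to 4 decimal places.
\hat\phi_{2} = -0.0970

The Yule-Walker equations for an AR(p) process read, in matrix form,
  Gamma_p phi = r_p,   with   (Gamma_p)_{ij} = gamma(|i - j|),
                       (r_p)_i = gamma(i),   i,j = 1..p.
Substitute the sample gammas (Toeplitz matrix and right-hand side of size 3):
  Gamma_p = [[5.9235, 0.1301, -0.4731], [0.1301, 5.9235, 0.1301], [-0.4731, 0.1301, 5.9235]]
  r_p     = [0.1301, -0.4731, 4.096]
Written out (R1..R3):
  (R1) 5.9235 phi_1 + 0.1301 phi_2 - 0.4731 phi_3 = 0.1301
  (R2) 0.1301 phi_1 + 5.9235 phi_2 + 0.1301 phi_3 = -0.4731
  (R3) -0.4731 phi_1 + 0.1301 phi_2 + 5.9235 phi_3 = 4.096
Gaussian elimination:
  R2 <- R2 - (0.1301/5.9235) R1 = R2 - (0.021963) R1:  5.920643 phi_2 + 0.140491 phi_3 = -0.475957
  R3 <- R3 - (-0.4731/5.9235) R1 = R3 - (-0.079868) R1:  0.140491 phi_2 + 5.885714 phi_3 = 4.106391
  R3 <- R3 - (0.140491/5.920643) R2 = R3 - (0.023729) R2:  5.882381 phi_3 = 4.117685
Back-substitution:
  phi_hat_3 = 4.117685 / 5.882381 = 0.700003
  phi_hat_2 = (-0.475957 - (0.140491)(0.700003)) / 5.920643 = -0.097
  phi_hat_1 = (0.1301 - (0.1301)(-0.097) - (-0.4731)(0.700003)) / 5.9235 = 0.080002
So phi_hat = [0.0800, -0.0970, 0.7000].
Therefore phi_hat_2 = -0.0970.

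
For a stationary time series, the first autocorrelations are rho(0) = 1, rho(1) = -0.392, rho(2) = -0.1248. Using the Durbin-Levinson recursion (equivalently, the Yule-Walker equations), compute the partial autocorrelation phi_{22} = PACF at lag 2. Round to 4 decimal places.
\phi_{22} = -0.3290

The PACF at lag k is phi_{kk}, the last component of the solution
to the Yule-Walker system G_k phi = r_k where
  (G_k)_{ij} = rho(|i - j|), (r_k)_i = rho(i), i,j = 1..k.
Equivalently, Durbin-Levinson gives phi_{kk} iteratively:
  phi_{11} = rho(1)
  phi_{kk} = [rho(k) - sum_{j=1..k-1} phi_{k-1,j} rho(k-j)]
            / [1 - sum_{j=1..k-1} phi_{k-1,j} rho(j)],
  phi_{k,j} = phi_{k-1,j} - phi_{kk} phi_{k-1,k-j},  j = 1..k-1.
Step k = 1:
  phi_11 = rho(1) = -0.392.
Step k = 2:
  phi_22 = [rho(2) - phi_11 rho(1)] / [1 - phi_11 rho(1)] = [-0.1248 - (-0.392)(-0.392)] / [1 - (-0.392)(-0.392)]
         = -0.278464 / 0.846336 = -0.329.
Therefore phi_{22} = -0.3290.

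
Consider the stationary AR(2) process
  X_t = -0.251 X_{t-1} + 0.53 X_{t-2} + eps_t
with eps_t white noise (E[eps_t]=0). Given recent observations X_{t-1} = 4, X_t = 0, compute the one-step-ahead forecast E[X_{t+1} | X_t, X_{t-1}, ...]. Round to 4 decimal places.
E[X_{t+1} \mid \mathcal F_t] = 2.1200

For an AR(p) model X_t = c + sum_i phi_i X_{t-i} + eps_t, the
one-step-ahead conditional mean is
  E[X_{t+1} | X_t, ...] = c + sum_i phi_i X_{t+1-i}.
Substitute known values:
  E[X_{t+1} | ...] = (-0.251) * (0) + (0.53) * (4)
                   = 2.1200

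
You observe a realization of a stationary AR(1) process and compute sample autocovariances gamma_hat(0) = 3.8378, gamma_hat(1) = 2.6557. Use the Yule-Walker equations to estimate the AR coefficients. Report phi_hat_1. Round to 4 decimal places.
\hat\phi_{1} = 0.6920

The Yule-Walker equations for an AR(p) process read, in matrix form,
  Gamma_p phi = r_p,   with   (Gamma_p)_{ij} = gamma(|i - j|),
                       (r_p)_i = gamma(i),   i,j = 1..p.
Substitute the sample gammas (Toeplitz matrix and right-hand side of size 1):
  Gamma_p = [[3.8378]]
  r_p     = [2.6557]
With p = 1 this is the single equation gamma(0) phi_1 = gamma(1):
  phi_hat_1 = gamma(1) / gamma(0) = 2.6557 / 3.8378 = 0.6920.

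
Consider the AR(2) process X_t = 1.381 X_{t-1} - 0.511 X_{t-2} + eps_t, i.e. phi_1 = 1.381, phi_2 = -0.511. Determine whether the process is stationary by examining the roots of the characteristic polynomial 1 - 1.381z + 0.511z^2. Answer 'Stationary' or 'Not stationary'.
\text{Stationary}

The AR(p) characteristic polynomial is P(z) = 1 - 1.381z + 0.511z^2.
Stationarity requires all roots to lie outside the unit circle, i.e. |z| > 1 for every root.
Set 1 + (-1.381) z + (0.511) z^2 = 0, i.e. a z^2 + b z + c = 0 with a = 0.511, b = -1.381, c = 1.
Discriminant D = b^2 - 4ac = (-1.381)^2 - 4*(0.511)*1 = 1.907161 - (2.044) = -0.136839.
D < 0, so the roots are the complex-conjugate pair z = (-b +/- i sqrt(-D)) / (2a) = 1.3513 +/- 0.362i.
For a conjugate pair |z|^2 = z * conj(z) = (product of roots) = c/a = 1/(0.511) = 1.956947, so |z| = sqrt(1.956947) = 1.3989 for both roots.
Moduli of all roots: 1.3989, 1.3989.
All moduli strictly greater than 1? Yes.
Verdict: Stationary.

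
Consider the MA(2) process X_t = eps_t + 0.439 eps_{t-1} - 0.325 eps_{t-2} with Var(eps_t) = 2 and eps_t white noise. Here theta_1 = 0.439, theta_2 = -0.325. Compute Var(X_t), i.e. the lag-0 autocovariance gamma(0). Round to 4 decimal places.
\gamma(0) = 2.5967

For an MA(q) process X_t = eps_t + sum_i theta_i eps_{t-i} with
Var(eps_t) = sigma^2, the variance is
  gamma(0) = sigma^2 * (1 + sum_i theta_i^2).
  sum_i theta_i^2 = (0.439)^2 + (-0.325)^2 = 0.192721 + 0.105625 = 0.298346.
  gamma(0) = 2 * (1 + 0.298346) = 2 * 1.298346 = 2.596692, which rounds to 2.5967.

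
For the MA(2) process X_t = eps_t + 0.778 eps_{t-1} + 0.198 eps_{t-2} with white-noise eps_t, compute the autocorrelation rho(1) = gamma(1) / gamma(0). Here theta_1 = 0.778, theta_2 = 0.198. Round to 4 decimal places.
\rho(1) = 0.5668

For an MA(q) process with theta_0 = 1, the autocovariance is
  gamma(k) = sigma^2 * sum_{i=0..q-k} theta_i * theta_{i+k},
and rho(k) = gamma(k) / gamma(0). Sigma^2 cancels.
  numerator   = (1)*(0.778) + (0.778)*(0.198) = 0.932044.
  denominator = (1)^2 + (0.778)^2 + (0.198)^2 = 1.644488.
  rho(1) = 0.932044 / 1.644488 = 0.5668.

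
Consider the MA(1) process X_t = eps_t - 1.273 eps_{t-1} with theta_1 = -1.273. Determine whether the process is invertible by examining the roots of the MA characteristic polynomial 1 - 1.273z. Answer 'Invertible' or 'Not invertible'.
\text{Not invertible}

The MA(q) characteristic polynomial is P(z) = 1 - 1.273z.
Invertibility requires all roots to lie outside the unit circle, i.e. |z| > 1 for every root.
This is linear in z: 1 + (-1.273) z = 0  =>  z = -1/(-1.273) = 0.785546,  |z| = 0.785546.
Moduli of all roots: 0.7855.
All moduli strictly greater than 1? No.
Verdict: Not invertible.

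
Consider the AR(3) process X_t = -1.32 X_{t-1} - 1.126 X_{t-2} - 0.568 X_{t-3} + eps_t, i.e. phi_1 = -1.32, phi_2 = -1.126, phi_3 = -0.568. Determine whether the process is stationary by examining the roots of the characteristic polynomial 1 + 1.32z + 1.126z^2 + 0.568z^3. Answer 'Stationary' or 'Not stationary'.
\text{Stationary}

The AR(p) characteristic polynomial is P(z) = 1 + 1.32z + 1.126z^2 + 0.568z^3.
Stationarity requires all roots to lie outside the unit circle, i.e. |z| > 1 for every root.
Degree 3: look for a simple real root z0 first, then factor out (1 - z/z0) and solve the remaining quadratic.
Testing z0 = -1.25: P(-1.25) = 1 + (1.32)(-1.25) + (1.126)(-1.25)^2 + (0.568)(-1.25)^3
  = 1 + (-1.65) + (1.759375) + (-1.109375) = 0.  So z_0 = -1.25 is a root, |z_0| = 1.25.
Divide out the factor (1 + 0.8 z) = (1 - z/z0) (since 1/z0 = -0.8):
  P(z) = (1 + 0.8 z)(1 + (0.52) z + (0.71) z^2)
  [check: z-coef 0.52 - (-0.8) = 1.32; z^2-coef 0.71 - (-0.8)(0.52) = 1.126; z^3-coef -(-0.8)(0.71) = 0.568.]
Remaining roots from the quadratic factor 1 + (0.52) z + (0.71) z^2:
  Set 1 + (0.52) z + (0.71) z^2 = 0, i.e. a z^2 + b z + c = 0 with a = 0.71, b = 0.52, c = 1.
  Discriminant D = b^2 - 4ac = (0.52)^2 - 4*(0.71)*1 = 0.2704 - (2.84) = -2.5696.
  D < 0, so the roots are the complex-conjugate pair z = (-b +/- i sqrt(-D)) / (2a) = -0.3662 +/- 1.1289i.
  For a conjugate pair |z|^2 = z * conj(z) = (product of roots) = c/a = 1/(0.71) = 1.408451, so |z| = sqrt(1.408451) = 1.1868 for both roots.
Moduli of all roots: 1.2500, 1.1868, 1.1868.
All moduli strictly greater than 1? Yes.
Verdict: Stationary.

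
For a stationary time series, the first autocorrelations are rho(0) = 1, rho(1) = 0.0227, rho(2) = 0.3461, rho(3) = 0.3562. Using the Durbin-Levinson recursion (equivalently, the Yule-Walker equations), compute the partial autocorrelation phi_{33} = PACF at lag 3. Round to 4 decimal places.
\phi_{33} = 0.3900

The PACF at lag k is phi_{kk}, the last component of the solution
to the Yule-Walker system G_k phi = r_k where
  (G_k)_{ij} = rho(|i - j|), (r_k)_i = rho(i), i,j = 1..k.
Equivalently, Durbin-Levinson gives phi_{kk} iteratively:
  phi_{11} = rho(1)
  phi_{kk} = [rho(k) - sum_{j=1..k-1} phi_{k-1,j} rho(k-j)]
            / [1 - sum_{j=1..k-1} phi_{k-1,j} rho(j)],
  phi_{k,j} = phi_{k-1,j} - phi_{kk} phi_{k-1,k-j},  j = 1..k-1.
Step k = 1:
  phi_11 = rho(1) = 0.0227.
Step k = 2:
  phi_22 = [rho(2) - phi_11 rho(1)] / [1 - phi_11 rho(1)] = [0.3461 - (0.0227)(0.0227)] / [1 - (0.0227)(0.0227)]
         = 0.34558471 / 0.99948471 = 0.345763.
  Update: phi_21 = phi_11 - phi_22 phi_11 = 0.0227 - (0.345763)(0.0227) = 0.014851.
Step k = 3:
  phi_33 = [rho(3) - phi_21 rho(2) - phi_22 rho(1)] / [1 - phi_21 rho(1) - phi_22 rho(2)]
    numerator   = 0.3562 - (0.014851)(0.3461) - (0.345763)(0.0227) = 0.34321119
    denominator = 1 - (0.014851)(0.0227) - (0.345763)(0.3461) = 0.87999435
  phi_33 = 0.34321119 / 0.87999435 = 0.39.
Therefore phi_{33} = 0.3900.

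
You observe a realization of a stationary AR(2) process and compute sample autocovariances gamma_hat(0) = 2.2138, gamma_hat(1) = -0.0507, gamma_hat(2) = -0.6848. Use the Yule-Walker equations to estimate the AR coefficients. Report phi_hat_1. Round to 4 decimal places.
\hat\phi_{1} = -0.0300

The Yule-Walker equations for an AR(p) process read, in matrix form,
  Gamma_p phi = r_p,   with   (Gamma_p)_{ij} = gamma(|i - j|),
                       (r_p)_i = gamma(i),   i,j = 1..p.
Substitute the sample gammas (Toeplitz matrix and right-hand side of size 2):
  Gamma_p = [[2.2138, -0.0507], [-0.0507, 2.2138]]
  r_p     = [-0.0507, -0.6848]
Written out:
  2.2138 phi_1 - 0.0507 phi_2 = -0.0507
  -0.0507 phi_1 + 2.2138 phi_2 = -0.6848
Solve by Cramer's rule:
  det = gamma(0)^2 - gamma(1)^2 = (2.2138)^2 - (-0.0507)^2 = 4.90091044 - 0.00257049 = 4.89833995
  phi_hat_1 = [gamma(1) gamma(0) - gamma(1) gamma(2)] / det = [(-0.0507)(2.2138) - (-0.0507)(-0.6848)] / 4.89833995 = -0.14695902 / 4.89833995 = -0.03
  phi_hat_2 = [gamma(0) gamma(2) - gamma(1)^2] / det = [(2.2138)(-0.6848) - (-0.0507)^2] / 4.89833995 = -1.51858073 / 4.89833995 = -0.31
So phi_hat = [-0.0300, -0.3100].
Therefore phi_hat_1 = -0.0300.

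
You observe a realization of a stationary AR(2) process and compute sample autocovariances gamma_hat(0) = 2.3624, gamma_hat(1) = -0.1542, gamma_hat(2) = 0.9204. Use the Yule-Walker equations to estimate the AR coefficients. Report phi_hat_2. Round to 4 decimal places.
\hat\phi_{2} = 0.3870

The Yule-Walker equations for an AR(p) process read, in matrix form,
  Gamma_p phi = r_p,   with   (Gamma_p)_{ij} = gamma(|i - j|),
                       (r_p)_i = gamma(i),   i,j = 1..p.
Substitute the sample gammas (Toeplitz matrix and right-hand side of size 2):
  Gamma_p = [[2.3624, -0.1542], [-0.1542, 2.3624]]
  r_p     = [-0.1542, 0.9204]
Written out:
  2.3624 phi_1 - 0.1542 phi_2 = -0.1542
  -0.1542 phi_1 + 2.3624 phi_2 = 0.9204
Solve by Cramer's rule:
  det = gamma(0)^2 - gamma(1)^2 = (2.3624)^2 - (-0.1542)^2 = 5.58093376 - 0.02377764 = 5.55715612
  phi_hat_1 = [gamma(1) gamma(0) - gamma(1) gamma(2)] / det = [(-0.1542)(2.3624) - (-0.1542)(0.9204)] / 5.55715612 = -0.2223564 / 5.55715612 = -0.04
  phi_hat_2 = [gamma(0) gamma(2) - gamma(1)^2] / det = [(2.3624)(0.9204) - (-0.1542)^2] / 5.55715612 = 2.15057532 / 5.55715612 = 0.387
So phi_hat = [-0.0400, 0.3870].
Therefore phi_hat_2 = 0.3870.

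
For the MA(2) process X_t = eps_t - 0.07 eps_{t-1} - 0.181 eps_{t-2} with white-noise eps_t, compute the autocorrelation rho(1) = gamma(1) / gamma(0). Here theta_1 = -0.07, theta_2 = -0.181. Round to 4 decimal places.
\rho(1) = -0.0552

For an MA(q) process with theta_0 = 1, the autocovariance is
  gamma(k) = sigma^2 * sum_{i=0..q-k} theta_i * theta_{i+k},
and rho(k) = gamma(k) / gamma(0). Sigma^2 cancels.
  numerator   = (1)*(-0.07) + (-0.07)*(-0.181) = -0.05733.
  denominator = (1)^2 + (-0.07)^2 + (-0.181)^2 = 1.037661.
  rho(1) = -0.05733 / 1.037661 = -0.0552.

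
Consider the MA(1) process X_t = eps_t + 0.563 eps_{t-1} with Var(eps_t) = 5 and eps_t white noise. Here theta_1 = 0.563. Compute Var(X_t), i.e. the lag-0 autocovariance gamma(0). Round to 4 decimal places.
\gamma(0) = 6.5848

For an MA(q) process X_t = eps_t + sum_i theta_i eps_{t-i} with
Var(eps_t) = sigma^2, the variance is
  gamma(0) = sigma^2 * (1 + sum_i theta_i^2).
  sum_i theta_i^2 = (0.563)^2 = 0.316969.
  gamma(0) = 5 * (1 + 0.316969) = 5 * 1.316969 = 6.584845, which rounds to 6.5848.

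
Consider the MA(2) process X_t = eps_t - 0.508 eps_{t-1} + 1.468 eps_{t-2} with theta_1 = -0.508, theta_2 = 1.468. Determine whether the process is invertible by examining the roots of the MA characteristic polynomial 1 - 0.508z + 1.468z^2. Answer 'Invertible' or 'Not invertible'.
\text{Not invertible}

The MA(q) characteristic polynomial is P(z) = 1 - 0.508z + 1.468z^2.
Invertibility requires all roots to lie outside the unit circle, i.e. |z| > 1 for every root.
Set 1 + (-0.508) z + (1.468) z^2 = 0, i.e. a z^2 + b z + c = 0 with a = 1.468, b = -0.508, c = 1.
Discriminant D = b^2 - 4ac = (-0.508)^2 - 4*(1.468)*1 = 0.258064 - (5.872) = -5.613936.
D < 0, so the roots are the complex-conjugate pair z = (-b +/- i sqrt(-D)) / (2a) = 0.173 +/- 0.807i.
For a conjugate pair |z|^2 = z * conj(z) = (product of roots) = c/a = 1/(1.468) = 0.681199, so |z| = sqrt(0.681199) = 0.8253 for both roots.
Moduli of all roots: 0.8253, 0.8253.
All moduli strictly greater than 1? No.
Verdict: Not invertible.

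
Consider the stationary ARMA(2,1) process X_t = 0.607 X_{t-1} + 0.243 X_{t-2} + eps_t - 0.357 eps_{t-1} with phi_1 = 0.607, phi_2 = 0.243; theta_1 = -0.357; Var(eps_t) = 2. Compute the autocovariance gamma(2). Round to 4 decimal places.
\gamma(2) = 1.8382

Multiply the model equation by X_{t-k} and take expectations. With theta_0 = psi_0 = 1 and psi_j the MA(infinity) weights, this gives
  gamma(k) - sum_i phi_i gamma(k-i) = c_k,
  c_k = sigma^2 * sum_{j=k..q} theta_j psi_{j-k}   (c_k = 0 for k > q),
using gamma(-m) = gamma(m).
psi-weights needed (psi_j = theta_j + sum_i phi_i psi_{j-i}):
  psi_1 = theta_1 + phi_1 = -0.357 + (0.607) = 0.25
Right-hand sides:
  c_0 = sigma^2 (1 + theta_1 psi_1) = 2 * (1 + (-0.357)(0.25)) = 2 * 0.91075 = 1.8215
  c_1 = sigma^2 theta_1 = 2 * (-0.357) = -0.714
  c_2 = 0
Equations for k = 0, 1, 2 (AR order 2, c_2 = 0):
  (E0) gamma(0) = phi_1 gamma(1) + phi_2 gamma(2) + c_0
  (E1) gamma(1) = phi_1 gamma(0) + phi_2 gamma(1) + c_1
  (E2) gamma(2) = phi_1 gamma(1) + phi_2 gamma(0)
From (E1): gamma(1) = A gamma(0) + B with
  A = phi_1 / (1 - phi_2) = 0.607 / 0.757 = 0.801849,   B = c_1 / (1 - phi_2) = -0.714 / 0.757 = -0.943197.
Insert (E2) into (E0): gamma(0) (1 - phi_2^2) = phi_1 (1 + phi_2) gamma(1) + c_0.
  phi_1 (1 + phi_2) = (0.607)(1.243) = 0.754501,   1 - phi_2^2 = 0.940951.
Replace gamma(1) by A gamma(0) + B and collect gamma(0):
  gamma(0) [0.940951 - (0.754501)(0.801849)] = (0.754501)(-0.943197) + 1.8215
  gamma(0) * 0.335955 = 1.109857
  gamma(0) = 1.109857 / 0.335955 = 3.30359.
  gamma(1) = A gamma(0) + B = (0.801849)(3.30359) + (-0.943197) = 1.705785.
  gamma(2) = phi_1 gamma(1) + phi_2 gamma(0) = (0.607)(1.705785) + (0.243)(3.30359) = 1.838184.
Therefore gamma(2) = 1.8382 (to 4 decimal places).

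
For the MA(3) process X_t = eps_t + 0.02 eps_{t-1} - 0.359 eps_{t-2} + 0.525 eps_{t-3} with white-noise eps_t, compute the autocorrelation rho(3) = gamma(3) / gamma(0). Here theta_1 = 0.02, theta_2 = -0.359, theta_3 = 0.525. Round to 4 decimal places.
\rho(3) = 0.3737

For an MA(q) process with theta_0 = 1, the autocovariance is
  gamma(k) = sigma^2 * sum_{i=0..q-k} theta_i * theta_{i+k},
and rho(k) = gamma(k) / gamma(0). Sigma^2 cancels.
  numerator   = (1)*(0.525) = 0.525.
  denominator = (1)^2 + (0.02)^2 + (-0.359)^2 + (0.525)^2 = 1.404906.
  rho(3) = 0.525 / 1.404906 = 0.3737.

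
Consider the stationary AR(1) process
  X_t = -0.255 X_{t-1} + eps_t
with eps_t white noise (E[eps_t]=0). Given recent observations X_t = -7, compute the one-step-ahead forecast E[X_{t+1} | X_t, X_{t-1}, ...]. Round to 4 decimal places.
E[X_{t+1} \mid \mathcal F_t] = 1.7850

For an AR(p) model X_t = c + sum_i phi_i X_{t-i} + eps_t, the
one-step-ahead conditional mean is
  E[X_{t+1} | X_t, ...] = c + sum_i phi_i X_{t+1-i}.
Substitute known values:
  E[X_{t+1} | ...] = (-0.255) * (-7)
                   = 1.7850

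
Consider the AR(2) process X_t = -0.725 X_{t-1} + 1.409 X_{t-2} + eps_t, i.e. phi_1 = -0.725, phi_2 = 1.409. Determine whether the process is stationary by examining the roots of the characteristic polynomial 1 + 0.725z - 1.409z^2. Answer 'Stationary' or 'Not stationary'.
\text{Not stationary}

The AR(p) characteristic polynomial is P(z) = 1 + 0.725z - 1.409z^2.
Stationarity requires all roots to lie outside the unit circle, i.e. |z| > 1 for every root.
Set 1 + (0.725) z + (-1.409) z^2 = 0, i.e. a z^2 + b z + c = 0 with a = -1.409, b = 0.725, c = 1.
Discriminant D = b^2 - 4ac = (0.725)^2 - 4*(-1.409)*1 = 0.525625 - (-5.636) = 6.161625.
D >= 0, so the roots are real: z = (-b +/- sqrt(D)) / (2a) = (-0.725 +/- 2.482262) / (-2.818).
  z_1 = (-0.725 + 2.482262) / (-2.818) = -0.6236,   |z_1| = 0.6236.
  z_2 = (-0.725 - 2.482262) / (-2.818) = 1.1381,   |z_2| = 1.1381.
Moduli of all roots: 0.6236, 1.1381.
All moduli strictly greater than 1? No.
Verdict: Not stationary.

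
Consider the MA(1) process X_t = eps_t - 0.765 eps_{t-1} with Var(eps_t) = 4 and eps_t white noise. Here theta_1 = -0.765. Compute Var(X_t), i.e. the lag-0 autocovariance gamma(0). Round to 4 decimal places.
\gamma(0) = 6.3409

For an MA(q) process X_t = eps_t + sum_i theta_i eps_{t-i} with
Var(eps_t) = sigma^2, the variance is
  gamma(0) = sigma^2 * (1 + sum_i theta_i^2).
  sum_i theta_i^2 = (-0.765)^2 = 0.585225.
  gamma(0) = 4 * (1 + 0.585225) = 4 * 1.585225 = 6.3409.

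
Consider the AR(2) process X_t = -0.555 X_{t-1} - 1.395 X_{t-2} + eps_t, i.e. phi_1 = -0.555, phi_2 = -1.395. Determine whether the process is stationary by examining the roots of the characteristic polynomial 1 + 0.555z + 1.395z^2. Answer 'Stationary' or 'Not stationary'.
\text{Not stationary}

The AR(p) characteristic polynomial is P(z) = 1 + 0.555z + 1.395z^2.
Stationarity requires all roots to lie outside the unit circle, i.e. |z| > 1 for every root.
Set 1 + (0.555) z + (1.395) z^2 = 0, i.e. a z^2 + b z + c = 0 with a = 1.395, b = 0.555, c = 1.
Discriminant D = b^2 - 4ac = (0.555)^2 - 4*(1.395)*1 = 0.308025 - (5.58) = -5.271975.
D < 0, so the roots are the complex-conjugate pair z = (-b +/- i sqrt(-D)) / (2a) = -0.1989 +/- 0.823i.
For a conjugate pair |z|^2 = z * conj(z) = (product of roots) = c/a = 1/(1.395) = 0.716846, so |z| = sqrt(0.716846) = 0.8467 for both roots.
Moduli of all roots: 0.8467, 0.8467.
All moduli strictly greater than 1? No.
Verdict: Not stationary.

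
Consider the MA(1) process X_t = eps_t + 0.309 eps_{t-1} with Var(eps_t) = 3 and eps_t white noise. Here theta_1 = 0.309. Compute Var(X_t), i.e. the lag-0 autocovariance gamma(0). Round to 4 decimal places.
\gamma(0) = 3.2864

For an MA(q) process X_t = eps_t + sum_i theta_i eps_{t-i} with
Var(eps_t) = sigma^2, the variance is
  gamma(0) = sigma^2 * (1 + sum_i theta_i^2).
  sum_i theta_i^2 = (0.309)^2 = 0.095481.
  gamma(0) = 3 * (1 + 0.095481) = 3 * 1.095481 = 3.286443, which rounds to 3.2864.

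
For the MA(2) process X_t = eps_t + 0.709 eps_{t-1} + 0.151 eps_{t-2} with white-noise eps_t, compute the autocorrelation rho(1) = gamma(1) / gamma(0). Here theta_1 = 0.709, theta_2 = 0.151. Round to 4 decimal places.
\rho(1) = 0.5350

For an MA(q) process with theta_0 = 1, the autocovariance is
  gamma(k) = sigma^2 * sum_{i=0..q-k} theta_i * theta_{i+k},
and rho(k) = gamma(k) / gamma(0). Sigma^2 cancels.
  numerator   = (1)*(0.709) + (0.709)*(0.151) = 0.816059.
  denominator = (1)^2 + (0.709)^2 + (0.151)^2 = 1.525482.
  rho(1) = 0.816059 / 1.525482 = 0.5350.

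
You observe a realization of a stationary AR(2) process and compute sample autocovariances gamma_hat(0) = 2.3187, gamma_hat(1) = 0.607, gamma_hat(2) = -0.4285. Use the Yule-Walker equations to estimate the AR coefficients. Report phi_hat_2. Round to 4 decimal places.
\hat\phi_{2} = -0.2720

The Yule-Walker equations for an AR(p) process read, in matrix form,
  Gamma_p phi = r_p,   with   (Gamma_p)_{ij} = gamma(|i - j|),
                       (r_p)_i = gamma(i),   i,j = 1..p.
Substitute the sample gammas (Toeplitz matrix and right-hand side of size 2):
  Gamma_p = [[2.3187, 0.607], [0.607, 2.3187]]
  r_p     = [0.607, -0.4285]
Written out:
  2.3187 phi_1 + 0.607 phi_2 = 0.607
  0.607 phi_1 + 2.3187 phi_2 = -0.4285
Solve by Cramer's rule:
  det = gamma(0)^2 - gamma(1)^2 = (2.3187)^2 - (0.607)^2 = 5.37636969 - 0.368449 = 5.00792069
  phi_hat_1 = [gamma(1) gamma(0) - gamma(1) gamma(2)] / det = [(0.607)(2.3187) - (0.607)(-0.4285)] / 5.00792069 = 1.6675504 / 5.00792069 = 0.333
  phi_hat_2 = [gamma(0) gamma(2) - gamma(1)^2] / det = [(2.3187)(-0.4285) - (0.607)^2] / 5.00792069 = -1.36201195 / 5.00792069 = -0.272
So phi_hat = [0.3330, -0.2720].
Therefore phi_hat_2 = -0.2720.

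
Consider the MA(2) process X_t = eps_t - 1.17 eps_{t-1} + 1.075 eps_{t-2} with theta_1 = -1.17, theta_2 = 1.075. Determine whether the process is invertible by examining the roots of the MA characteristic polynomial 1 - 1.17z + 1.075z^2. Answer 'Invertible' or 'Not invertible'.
\text{Not invertible}

The MA(q) characteristic polynomial is P(z) = 1 - 1.17z + 1.075z^2.
Invertibility requires all roots to lie outside the unit circle, i.e. |z| > 1 for every root.
Set 1 + (-1.17) z + (1.075) z^2 = 0, i.e. a z^2 + b z + c = 0 with a = 1.075, b = -1.17, c = 1.
Discriminant D = b^2 - 4ac = (-1.17)^2 - 4*(1.075)*1 = 1.3689 - (4.3) = -2.9311.
D < 0, so the roots are the complex-conjugate pair z = (-b +/- i sqrt(-D)) / (2a) = 0.5442 +/- 0.7963i.
For a conjugate pair |z|^2 = z * conj(z) = (product of roots) = c/a = 1/(1.075) = 0.930233, so |z| = sqrt(0.930233) = 0.9645 for both roots.
Moduli of all roots: 0.9645, 0.9645.
All moduli strictly greater than 1? No.
Verdict: Not invertible.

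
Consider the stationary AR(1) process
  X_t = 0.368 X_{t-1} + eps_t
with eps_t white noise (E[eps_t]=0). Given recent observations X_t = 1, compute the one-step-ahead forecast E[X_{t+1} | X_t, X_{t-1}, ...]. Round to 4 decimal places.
E[X_{t+1} \mid \mathcal F_t] = 0.3680

For an AR(p) model X_t = c + sum_i phi_i X_{t-i} + eps_t, the
one-step-ahead conditional mean is
  E[X_{t+1} | X_t, ...] = c + sum_i phi_i X_{t+1-i}.
Substitute known values:
  E[X_{t+1} | ...] = (0.368) * (1)
                   = 0.3680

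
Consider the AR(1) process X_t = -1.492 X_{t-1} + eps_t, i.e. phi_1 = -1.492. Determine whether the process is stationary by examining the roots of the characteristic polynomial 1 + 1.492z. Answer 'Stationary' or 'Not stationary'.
\text{Not stationary}

The AR(p) characteristic polynomial is P(z) = 1 + 1.492z.
Stationarity requires all roots to lie outside the unit circle, i.e. |z| > 1 for every root.
This is linear in z: 1 + (1.492) z = 0  =>  z = -1/(1.492) = -0.670241,  |z| = 0.670241.
Moduli of all roots: 0.6702.
All moduli strictly greater than 1? No.
Verdict: Not stationary.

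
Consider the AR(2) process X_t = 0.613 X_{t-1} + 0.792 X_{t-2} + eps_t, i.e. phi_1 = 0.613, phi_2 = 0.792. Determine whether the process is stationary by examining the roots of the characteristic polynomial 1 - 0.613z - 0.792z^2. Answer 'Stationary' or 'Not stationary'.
\text{Not stationary}

The AR(p) characteristic polynomial is P(z) = 1 - 0.613z - 0.792z^2.
Stationarity requires all roots to lie outside the unit circle, i.e. |z| > 1 for every root.
Set 1 + (-0.613) z + (-0.792) z^2 = 0, i.e. a z^2 + b z + c = 0 with a = -0.792, b = -0.613, c = 1.
Discriminant D = b^2 - 4ac = (-0.613)^2 - 4*(-0.792)*1 = 0.375769 - (-3.168) = 3.543769.
D >= 0, so the roots are real: z = (-b +/- sqrt(D)) / (2a) = (0.613 +/- 1.88249) / (-1.584).
  z_1 = (0.613 + 1.88249) / (-1.584) = -1.5754,   |z_1| = 1.5754.
  z_2 = (0.613 - 1.88249) / (-1.584) = 0.8014,   |z_2| = 0.8014.
Moduli of all roots: 1.5754, 0.8014.
All moduli strictly greater than 1? No.
Verdict: Not stationary.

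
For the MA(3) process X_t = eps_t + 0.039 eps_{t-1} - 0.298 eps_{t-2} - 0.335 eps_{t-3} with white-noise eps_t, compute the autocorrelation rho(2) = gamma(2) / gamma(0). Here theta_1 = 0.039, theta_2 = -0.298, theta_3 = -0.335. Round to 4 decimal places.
\rho(2) = -0.2587

For an MA(q) process with theta_0 = 1, the autocovariance is
  gamma(k) = sigma^2 * sum_{i=0..q-k} theta_i * theta_{i+k},
and rho(k) = gamma(k) / gamma(0). Sigma^2 cancels.
  numerator   = (1)*(-0.298) + (0.039)*(-0.335) = -0.311065.
  denominator = (1)^2 + (0.039)^2 + (-0.298)^2 + (-0.335)^2 = 1.20255.
  rho(2) = -0.311065 / 1.20255 = -0.2587.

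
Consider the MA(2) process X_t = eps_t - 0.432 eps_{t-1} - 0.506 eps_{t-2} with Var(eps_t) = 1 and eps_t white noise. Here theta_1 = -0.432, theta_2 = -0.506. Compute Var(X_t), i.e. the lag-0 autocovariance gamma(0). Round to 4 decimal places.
\gamma(0) = 1.4427

For an MA(q) process X_t = eps_t + sum_i theta_i eps_{t-i} with
Var(eps_t) = sigma^2, the variance is
  gamma(0) = sigma^2 * (1 + sum_i theta_i^2).
  sum_i theta_i^2 = (-0.432)^2 + (-0.506)^2 = 0.186624 + 0.256036 = 0.44266.
  gamma(0) = 1 * (1 + 0.44266) = 1 * 1.44266 = 1.44266, which rounds to 1.4427.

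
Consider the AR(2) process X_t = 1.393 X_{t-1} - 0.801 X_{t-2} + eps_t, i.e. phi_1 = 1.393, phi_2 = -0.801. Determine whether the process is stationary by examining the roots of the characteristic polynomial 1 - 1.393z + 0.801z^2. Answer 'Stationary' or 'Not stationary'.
\text{Stationary}

The AR(p) characteristic polynomial is P(z) = 1 - 1.393z + 0.801z^2.
Stationarity requires all roots to lie outside the unit circle, i.e. |z| > 1 for every root.
Set 1 + (-1.393) z + (0.801) z^2 = 0, i.e. a z^2 + b z + c = 0 with a = 0.801, b = -1.393, c = 1.
Discriminant D = b^2 - 4ac = (-1.393)^2 - 4*(0.801)*1 = 1.940449 - (3.204) = -1.263551.
D < 0, so the roots are the complex-conjugate pair z = (-b +/- i sqrt(-D)) / (2a) = 0.8695 +/- 0.7017i.
For a conjugate pair |z|^2 = z * conj(z) = (product of roots) = c/a = 1/(0.801) = 1.248439, so |z| = sqrt(1.248439) = 1.1173 for both roots.
Moduli of all roots: 1.1173, 1.1173.
All moduli strictly greater than 1? Yes.
Verdict: Stationary.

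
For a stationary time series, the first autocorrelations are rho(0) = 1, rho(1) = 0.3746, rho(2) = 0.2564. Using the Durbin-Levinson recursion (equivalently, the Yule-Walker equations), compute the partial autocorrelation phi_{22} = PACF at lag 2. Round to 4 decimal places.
\phi_{22} = 0.1350

The PACF at lag k is phi_{kk}, the last component of the solution
to the Yule-Walker system G_k phi = r_k where
  (G_k)_{ij} = rho(|i - j|), (r_k)_i = rho(i), i,j = 1..k.
Equivalently, Durbin-Levinson gives phi_{kk} iteratively:
  phi_{11} = rho(1)
  phi_{kk} = [rho(k) - sum_{j=1..k-1} phi_{k-1,j} rho(k-j)]
            / [1 - sum_{j=1..k-1} phi_{k-1,j} rho(j)],
  phi_{k,j} = phi_{k-1,j} - phi_{kk} phi_{k-1,k-j},  j = 1..k-1.
Step k = 1:
  phi_11 = rho(1) = 0.3746.
Step k = 2:
  phi_22 = [rho(2) - phi_11 rho(1)] / [1 - phi_11 rho(1)] = [0.2564 - (0.3746)(0.3746)] / [1 - (0.3746)(0.3746)]
         = 0.11607484 / 0.85967484 = 0.135.
Therefore phi_{22} = 0.1350.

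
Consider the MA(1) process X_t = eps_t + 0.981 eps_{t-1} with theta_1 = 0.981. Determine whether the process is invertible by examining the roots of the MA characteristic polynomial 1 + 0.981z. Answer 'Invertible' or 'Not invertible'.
\text{Invertible}

The MA(q) characteristic polynomial is P(z) = 1 + 0.981z.
Invertibility requires all roots to lie outside the unit circle, i.e. |z| > 1 for every root.
This is linear in z: 1 + (0.981) z = 0  =>  z = -1/(0.981) = -1.019368,  |z| = 1.019368.
Moduli of all roots: 1.0194.
All moduli strictly greater than 1? Yes.
Verdict: Invertible.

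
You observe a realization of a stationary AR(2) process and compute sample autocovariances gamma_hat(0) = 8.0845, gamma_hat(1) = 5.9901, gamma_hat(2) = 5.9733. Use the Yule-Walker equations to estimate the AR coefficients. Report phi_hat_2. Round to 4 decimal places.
\hat\phi_{2} = 0.4210

The Yule-Walker equations for an AR(p) process read, in matrix form,
  Gamma_p phi = r_p,   with   (Gamma_p)_{ij} = gamma(|i - j|),
                       (r_p)_i = gamma(i),   i,j = 1..p.
Substitute the sample gammas (Toeplitz matrix and right-hand side of size 2):
  Gamma_p = [[8.0845, 5.9901], [5.9901, 8.0845]]
  r_p     = [5.9901, 5.9733]
Written out:
  8.0845 phi_1 + 5.9901 phi_2 = 5.9901
  5.9901 phi_1 + 8.0845 phi_2 = 5.9733
Solve by Cramer's rule:
  det = gamma(0)^2 - gamma(1)^2 = (8.0845)^2 - (5.9901)^2 = 65.35914025 - 35.88129801 = 29.47784224
  phi_hat_1 = [gamma(1) gamma(0) - gamma(1) gamma(2)] / det = [(5.9901)(8.0845) - (5.9901)(5.9733)] / 29.47784224 = 12.64629912 / 29.47784224 = 0.429
  phi_hat_2 = [gamma(0) gamma(2) - gamma(1)^2] / det = [(8.0845)(5.9733) - (5.9901)^2] / 29.47784224 = 12.40984584 / 29.47784224 = 0.421
So phi_hat = [0.4290, 0.4210].
Therefore phi_hat_2 = 0.4210.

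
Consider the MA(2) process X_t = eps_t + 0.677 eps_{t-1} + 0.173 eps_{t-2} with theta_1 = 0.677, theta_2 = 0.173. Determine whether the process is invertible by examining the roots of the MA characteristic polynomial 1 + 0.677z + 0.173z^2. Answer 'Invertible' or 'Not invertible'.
\text{Invertible}

The MA(q) characteristic polynomial is P(z) = 1 + 0.677z + 0.173z^2.
Invertibility requires all roots to lie outside the unit circle, i.e. |z| > 1 for every root.
Set 1 + (0.677) z + (0.173) z^2 = 0, i.e. a z^2 + b z + c = 0 with a = 0.173, b = 0.677, c = 1.
Discriminant D = b^2 - 4ac = (0.677)^2 - 4*(0.173)*1 = 0.458329 - (0.692) = -0.233671.
D < 0, so the roots are the complex-conjugate pair z = (-b +/- i sqrt(-D)) / (2a) = -1.9566 +/- 1.3971i.
For a conjugate pair |z|^2 = z * conj(z) = (product of roots) = c/a = 1/(0.173) = 5.780347, so |z| = sqrt(5.780347) = 2.4042 for both roots.
Moduli of all roots: 2.4042, 2.4042.
All moduli strictly greater than 1? Yes.
Verdict: Invertible.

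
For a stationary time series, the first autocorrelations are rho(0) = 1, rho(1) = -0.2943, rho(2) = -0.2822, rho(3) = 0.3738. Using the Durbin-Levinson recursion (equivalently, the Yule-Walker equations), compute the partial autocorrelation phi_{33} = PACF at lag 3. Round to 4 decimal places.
\phi_{33} = 0.1810

The PACF at lag k is phi_{kk}, the last component of the solution
to the Yule-Walker system G_k phi = r_k where
  (G_k)_{ij} = rho(|i - j|), (r_k)_i = rho(i), i,j = 1..k.
Equivalently, Durbin-Levinson gives phi_{kk} iteratively:
  phi_{11} = rho(1)
  phi_{kk} = [rho(k) - sum_{j=1..k-1} phi_{k-1,j} rho(k-j)]
            / [1 - sum_{j=1..k-1} phi_{k-1,j} rho(j)],
  phi_{k,j} = phi_{k-1,j} - phi_{kk} phi_{k-1,k-j},  j = 1..k-1.
Step k = 1:
  phi_11 = rho(1) = -0.2943.
Step k = 2:
  phi_22 = [rho(2) - phi_11 rho(1)] / [1 - phi_11 rho(1)] = [-0.2822 - (-0.2943)(-0.2943)] / [1 - (-0.2943)(-0.2943)]
         = -0.36881249 / 0.91338751 = -0.403785.
  Update: phi_21 = phi_11 - phi_22 phi_11 = -0.2943 - (-0.403785)(-0.2943) = -0.413134.
Step k = 3:
  phi_33 = [rho(3) - phi_21 rho(2) - phi_22 rho(1)] / [1 - phi_21 rho(1) - phi_22 rho(2)]
    numerator   = 0.3738 - (-0.413134)(-0.2822) - (-0.403785)(-0.2943) = 0.13837955
    denominator = 1 - (-0.413134)(-0.2943) - (-0.403785)(-0.2822) = 0.76446643
  phi_33 = 0.13837955 / 0.76446643 = 0.181.
Therefore phi_{33} = 0.1810.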